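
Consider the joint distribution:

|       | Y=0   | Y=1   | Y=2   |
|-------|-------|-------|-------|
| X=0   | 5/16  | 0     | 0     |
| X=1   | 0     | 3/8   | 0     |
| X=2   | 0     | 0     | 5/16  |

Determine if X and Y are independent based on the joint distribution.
Marginal P(X) (row sums):
  P(X=0) = 5/16 + 0 + 0 = 5/16
  P(X=1) = 0 + 3/8 + 0 = 3/8
  P(X=2) = 0 + 0 + 5/16 = 5/16
Marginal P(Y) (column sums):
  P(Y=0) = 5/16 + 0 + 0 = 5/16
  P(Y=1) = 0 + 3/8 + 0 = 3/8
  P(Y=2) = 0 + 0 + 5/16 = 5/16

X and Y are independent iff P(X=i,Y=j) = P(X=i)·P(Y=j) for every cell.
  P(X=0)·P(Y=0) = 5/16 × 5/16 = 25/256, but P(X=0,Y=0) = 5/16 ✗

No, X and Y are not independent. Quantitatively, I(X;Y) > 0:

H(X) = -[(5/16)·log₂(5/16) + (3/8)·log₂(3/8) + (5/16)·log₂(5/16)]
  = 0.5244 + 0.5306 + 0.5244
  = 1.5794 bits
H(Y) = -[(5/16)·log₂(5/16) + (3/8)·log₂(3/8) + (5/16)·log₂(5/16)]
  = 0.5244 + 0.5306 + 0.5244
  = 1.5794 bits
H(X,Y) = -[(5/16)·log₂(5/16) + (3/8)·log₂(3/8) + (5/16)·log₂(5/16)]
  = 0.5244 + 0.5306 + 0.5244
  = 1.5794 bits
I(X;Y) = H(X) + H(Y) - H(X,Y) = 1.5794 + 1.5794 - 1.5794 = 1.5794 bits > 0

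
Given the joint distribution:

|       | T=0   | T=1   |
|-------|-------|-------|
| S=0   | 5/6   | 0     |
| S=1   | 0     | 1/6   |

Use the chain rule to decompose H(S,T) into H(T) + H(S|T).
By the chain rule: H(S,T) = H(T) + H(S|T)

Marginal P(T) (column sums):
  P(T=0) = 5/6 + 0 = 5/6
  P(T=1) = 0 + 1/6 = 1/6
H(T) = -[(5/6)·log₂(5/6) + (1/6)·log₂(1/6)]
  = 0.2192 + 0.4308
  = 0.6500 bits
H(S|T) = -Σ P(S,T)·log₂ P(S|T), where P(S|T) = P(S,T) / P(T)
  (cells with P(S,T) = 0 contribute 0)
  (S=0,T=0): P(S|T) = (5/6)/(5/6) = 1;  -(5/6)·log₂(1) = 0.0000
  (S=1,T=1): P(S|T) = (1/6)/(1/6) = 1;  -(1/6)·log₂(1) = 0.0000
H(S|T) = 0.0000 + 0.0000
  = 0.0000 bits

H(S,T) = H(T) + H(S|T) = 0.6500 + 0.0000 = 0.6500 bits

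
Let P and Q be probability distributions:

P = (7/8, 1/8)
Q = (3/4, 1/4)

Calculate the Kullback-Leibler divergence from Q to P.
D(P||Q) = Σ P(i) log₂(P(i)/Q(i))
  i=0: (7/8) × log₂((7/8)/(3/4)) = (7/8) × log₂(7/6) = 0.1946
  i=1: (1/8) × log₂((1/8)/(1/4)) = (1/8) × log₂(1/2) = -0.1250
D(P||Q) = 0.1946 - 0.1250
  = 0.0696 bits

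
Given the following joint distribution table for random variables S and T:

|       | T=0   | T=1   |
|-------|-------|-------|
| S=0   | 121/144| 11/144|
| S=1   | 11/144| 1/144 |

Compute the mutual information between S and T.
Marginal P(S) (row sums):
  P(S=0) = 121/144 + 11/144 = 11/12
  P(S=1) = 11/144 + 1/144 = 1/12
Marginal P(T) (column sums):
  P(T=0) = 121/144 + 11/144 = 11/12
  P(T=1) = 11/144 + 1/144 = 1/12

H(S) = -[(11/12)·log₂(11/12) + (1/12)·log₂(1/12)]
  = 0.1151 + 0.2987
  = 0.4138 bits
H(T) = -[(11/12)·log₂(11/12) + (1/12)·log₂(1/12)]
  = 0.1151 + 0.2987
  = 0.4138 bits
H(S,T) = -[(121/144)·log₂(121/144) + (11/144)·log₂(11/144) + (11/144)·log₂(11/144) + (1/144)·log₂(1/144)]
  = 0.2110 + 0.2834 + 0.2834 + 0.0498
  = 0.8276 bits

I(S;T) = H(S) + H(T) - H(S,T)
  = 0.4138 + 0.4138 - 0.8276
  = 0.0000 bits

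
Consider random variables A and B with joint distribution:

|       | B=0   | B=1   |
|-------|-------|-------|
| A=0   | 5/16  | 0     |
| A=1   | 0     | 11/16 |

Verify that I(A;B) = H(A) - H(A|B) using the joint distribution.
Left side, from I(A;B) = H(A) + H(B) - H(A,B):
Marginal P(A) (row sums):
  P(A=0) = 5/16 + 0 = 5/16
  P(A=1) = 0 + 11/16 = 11/16
Marginal P(B) (column sums):
  P(B=0) = 5/16 + 0 = 5/16
  P(B=1) = 0 + 11/16 = 11/16

H(A) = -[(5/16)·log₂(5/16) + (11/16)·log₂(11/16)]
  = 0.5244 + 0.3716
  = 0.8960 bits
H(B) = -[(5/16)·log₂(5/16) + (11/16)·log₂(11/16)]
  = 0.5244 + 0.3716
  = 0.8960 bits
H(A,B) = -[(5/16)·log₂(5/16) + (11/16)·log₂(11/16)]
  = 0.5244 + 0.3716
  = 0.8960 bits

I(A;B) = H(A) + H(B) - H(A,B)
  = 0.8960 + 0.8960 - 0.8960
  = 0.8960 bits

Right side, with H(A|B) computed directly from the conditional probabilities:
H(A|B) = -Σ P(A,B)·log₂ P(A|B), where P(A|B) = P(A,B) / P(B)
  (cells with P(A,B) = 0 contribute 0)
  (A=0,B=0): P(A|B) = (5/16)/(5/16) = 1;  -(5/16)·log₂(1) = 0.0000
  (A=1,B=1): P(A|B) = (11/16)/(11/16) = 1;  -(11/16)·log₂(1) = 0.0000
H(A|B) = 0.0000 + 0.0000
  = 0.0000 bits
H(A) - H(A|B) = 0.8960 - 0.0000 = 0.8960 bits

Both sides equal 0.8960 bits, so I(A;B) = H(A) - H(A|B) ✓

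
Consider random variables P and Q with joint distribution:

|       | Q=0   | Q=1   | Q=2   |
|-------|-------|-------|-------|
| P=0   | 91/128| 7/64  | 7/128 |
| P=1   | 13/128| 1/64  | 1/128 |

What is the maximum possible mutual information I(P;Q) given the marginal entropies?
The upper bound on mutual information is I(P;Q) ≤ min(H(P), H(Q)).

Marginal P(P) (row sums):
  P(P=0) = 91/128 + 7/64 + 7/128 = 7/8
  P(P=1) = 13/128 + 1/64 + 1/128 = 1/8
Marginal P(Q) (column sums):
  P(Q=0) = 91/128 + 13/128 = 13/16
  P(Q=1) = 7/64 + 1/64 = 1/8
  P(Q=2) = 7/128 + 1/128 = 1/16

H(P) = -[(7/8)·log₂(7/8) + (1/8)·log₂(1/8)]
  = 0.1686 + 0.3750
  = 0.5436 bits
H(Q) = -[(13/16)·log₂(13/16) + (1/8)·log₂(1/8) + (1/16)·log₂(1/16)]
  = 0.2434 + 0.3750 + 0.2500
  = 0.8684 bits

Maximum possible I(P;Q) = min(0.5436, 0.8684) = 0.5436 bits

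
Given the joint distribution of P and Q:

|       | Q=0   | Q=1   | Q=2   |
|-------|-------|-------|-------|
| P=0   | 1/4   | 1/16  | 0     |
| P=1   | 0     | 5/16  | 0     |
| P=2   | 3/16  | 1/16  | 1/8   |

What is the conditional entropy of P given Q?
Marginal P(Q) (column sums):
  P(Q=0) = 1/4 + 0 + 3/16 = 7/16
  P(Q=1) = 1/16 + 5/16 + 1/16 = 7/16
  P(Q=2) = 0 + 0 + 1/8 = 1/8

H(P|Q) = -Σ P(P,Q)·log₂ P(P|Q), where P(P|Q) = P(P,Q) / P(Q)
  (cells with P(P,Q) = 0 contribute 0)
  (P=0,Q=0): P(P|Q) = (1/4)/(7/16) = 4/7;  -(1/4)·log₂(4/7) = 0.2018
  (P=0,Q=1): P(P|Q) = (1/16)/(7/16) = 1/7;  -(1/16)·log₂(1/7) = 0.1755
  (P=1,Q=1): P(P|Q) = (5/16)/(7/16) = 5/7;  -(5/16)·log₂(5/7) = 0.1517
  (P=2,Q=0): P(P|Q) = (3/16)/(7/16) = 3/7;  -(3/16)·log₂(3/7) = 0.2292
  (P=2,Q=1): P(P|Q) = (1/16)/(7/16) = 1/7;  -(1/16)·log₂(1/7) = 0.1755
  (P=2,Q=2): P(P|Q) = (1/8)/(1/8) = 1;  -(1/8)·log₂(1) = 0.0000
H(P|Q) = 0.2018 + 0.1755 + 0.1517 + 0.2292 + 0.1755 + 0.0000
  = 0.9337 bits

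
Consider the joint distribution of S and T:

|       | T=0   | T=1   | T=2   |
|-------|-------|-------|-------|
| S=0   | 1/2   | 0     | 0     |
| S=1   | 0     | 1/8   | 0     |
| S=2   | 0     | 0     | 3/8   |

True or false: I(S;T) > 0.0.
Marginal P(S) (row sums):
  P(S=0) = 1/2 + 0 + 0 = 1/2
  P(S=1) = 0 + 1/8 + 0 = 1/8
  P(S=2) = 0 + 0 + 3/8 = 3/8
Marginal P(T) (column sums):
  P(T=0) = 1/2 + 0 + 0 = 1/2
  P(T=1) = 0 + 1/8 + 0 = 1/8
  P(T=2) = 0 + 0 + 3/8 = 3/8

H(S) = -[(1/2)·log₂(1/2) + (1/8)·log₂(1/8) + (3/8)·log₂(3/8)]
  = 0.5000 + 0.3750 + 0.5306
  = 1.4056 bits
H(T) = -[(1/2)·log₂(1/2) + (1/8)·log₂(1/8) + (3/8)·log₂(3/8)]
  = 0.5000 + 0.3750 + 0.5306
  = 1.4056 bits
H(S,T) = -[(1/2)·log₂(1/2) + (1/8)·log₂(1/8) + (3/8)·log₂(3/8)]
  = 0.5000 + 0.3750 + 0.5306
  = 1.4056 bits

I(S;T) = H(S) + H(T) - H(S,T)
  = 1.4056 + 1.4056 - 1.4056
  = 1.4056 bits

True. I(S;T) = 1.4056 bits, which is > 0.0 bits.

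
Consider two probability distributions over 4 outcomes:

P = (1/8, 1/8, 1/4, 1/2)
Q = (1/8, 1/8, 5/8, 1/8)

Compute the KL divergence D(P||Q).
D(P||Q) = Σ P(i) log₂(P(i)/Q(i))
  i=0: (1/8) × log₂((1/8)/(1/8)) = (1/8) × log₂(1) = 0.0000
  i=1: (1/8) × log₂((1/8)/(1/8)) = (1/8) × log₂(1) = 0.0000
  i=2: (1/4) × log₂((1/4)/(5/8)) = (1/4) × log₂(2/5) = -0.3305
  i=3: (1/2) × log₂((1/2)/(1/8)) = (1/2) × log₂(4) = 1.0000
D(P||Q) = 0.0000 + 0.0000 - 0.3305 + 1.0000
  = 0.6695 bits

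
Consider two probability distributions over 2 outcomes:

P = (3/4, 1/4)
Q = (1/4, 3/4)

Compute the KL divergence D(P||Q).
D(P||Q) = Σ P(i) log₂(P(i)/Q(i))
  i=0: (3/4) × log₂((3/4)/(1/4)) = (3/4) × log₂(3) = 1.1887
  i=1: (1/4) × log₂((1/4)/(3/4)) = (1/4) × log₂(1/3) = -0.3962
D(P||Q) = 1.1887 - 0.3962
  = 0.7925 bits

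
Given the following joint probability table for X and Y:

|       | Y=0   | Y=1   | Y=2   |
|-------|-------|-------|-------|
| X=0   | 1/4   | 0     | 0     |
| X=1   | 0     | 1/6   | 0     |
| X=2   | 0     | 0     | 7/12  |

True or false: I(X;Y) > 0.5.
Marginal P(X) (row sums):
  P(X=0) = 1/4 + 0 + 0 = 1/4
  P(X=1) = 0 + 1/6 + 0 = 1/6
  P(X=2) = 0 + 0 + 7/12 = 7/12
Marginal P(Y) (column sums):
  P(Y=0) = 1/4 + 0 + 0 = 1/4
  P(Y=1) = 0 + 1/6 + 0 = 1/6
  P(Y=2) = 0 + 0 + 7/12 = 7/12

H(X) = -[(1/4)·log₂(1/4) + (1/6)·log₂(1/6) + (7/12)·log₂(7/12)]
  = 0.5000 + 0.4308 + 0.4536
  = 1.3844 bits
H(Y) = -[(1/4)·log₂(1/4) + (1/6)·log₂(1/6) + (7/12)·log₂(7/12)]
  = 0.5000 + 0.4308 + 0.4536
  = 1.3844 bits
H(X,Y) = -[(1/4)·log₂(1/4) + (1/6)·log₂(1/6) + (7/12)·log₂(7/12)]
  = 0.5000 + 0.4308 + 0.4536
  = 1.3844 bits

I(X;Y) = H(X) + H(Y) - H(X,Y)
  = 1.3844 + 1.3844 - 1.3844
  = 1.3844 bits

True. I(X;Y) = 1.3844 bits, which is > 0.5 bits.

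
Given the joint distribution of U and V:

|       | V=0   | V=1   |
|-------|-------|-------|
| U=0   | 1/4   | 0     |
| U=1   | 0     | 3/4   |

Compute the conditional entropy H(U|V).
Marginal P(V) (column sums):
  P(V=0) = 1/4 + 0 = 1/4
  P(V=1) = 0 + 3/4 = 3/4

H(U|V) = -Σ P(U,V)·log₂ P(U|V), where P(U|V) = P(U,V) / P(V)
  (cells with P(U,V) = 0 contribute 0)
  (U=0,V=0): P(U|V) = (1/4)/(1/4) = 1;  -(1/4)·log₂(1) = 0.0000
  (U=1,V=1): P(U|V) = (3/4)/(3/4) = 1;  -(3/4)·log₂(1) = 0.0000
H(U|V) = 0.0000 + 0.0000
  = 0.0000 bits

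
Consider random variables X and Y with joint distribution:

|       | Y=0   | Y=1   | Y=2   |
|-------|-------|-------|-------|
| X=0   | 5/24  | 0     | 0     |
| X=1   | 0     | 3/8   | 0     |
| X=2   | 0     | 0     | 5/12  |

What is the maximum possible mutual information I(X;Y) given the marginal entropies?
The upper bound on mutual information is I(X;Y) ≤ min(H(X), H(Y)).

Marginal P(X) (row sums):
  P(X=0) = 5/24 + 0 + 0 = 5/24
  P(X=1) = 0 + 3/8 + 0 = 3/8
  P(X=2) = 0 + 0 + 5/12 = 5/12
Marginal P(Y) (column sums):
  P(Y=0) = 5/24 + 0 + 0 = 5/24
  P(Y=1) = 0 + 3/8 + 0 = 3/8
  P(Y=2) = 0 + 0 + 5/12 = 5/12

H(X) = -[(5/24)·log₂(5/24) + (3/8)·log₂(3/8) + (5/12)·log₂(5/12)]
  = 0.4715 + 0.5306 + 0.5263
  = 1.5284 bits
H(Y) = -[(5/24)·log₂(5/24) + (3/8)·log₂(3/8) + (5/12)·log₂(5/12)]
  = 0.4715 + 0.5306 + 0.5263
  = 1.5284 bits

Maximum possible I(X;Y) = min(1.5284, 1.5284) = 1.5284 bits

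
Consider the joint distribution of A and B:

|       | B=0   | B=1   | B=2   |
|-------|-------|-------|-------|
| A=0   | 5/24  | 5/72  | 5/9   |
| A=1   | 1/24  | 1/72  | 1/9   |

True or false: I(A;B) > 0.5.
Marginal P(A) (row sums):
  P(A=0) = 5/24 + 5/72 + 5/9 = 5/6
  P(A=1) = 1/24 + 1/72 + 1/9 = 1/6
Marginal P(B) (column sums):
  P(B=0) = 5/24 + 1/24 = 1/4
  P(B=1) = 5/72 + 1/72 = 1/12
  P(B=2) = 5/9 + 1/9 = 2/3

H(A) = -[(5/6)·log₂(5/6) + (1/6)·log₂(1/6)]
  = 0.2192 + 0.4308
  = 0.6500 bits
H(B) = -[(1/4)·log₂(1/4) + (1/12)·log₂(1/12) + (2/3)·log₂(2/3)]
  = 0.5000 + 0.2987 + 0.3900
  = 1.1887 bits
H(A,B) = -[(5/24)·log₂(5/24) + (5/72)·log₂(5/72) + (5/9)·log₂(5/9) + (1/24)·log₂(1/24) + (1/72)·log₂(1/72) + (1/9)·log₂(1/9)]
  = 0.4715 + 0.2672 + 0.4711 + 0.1910 + 0.0857 + 0.3522
  = 1.8387 bits

I(A;B) = H(A) + H(B) - H(A,B)
  = 0.6500 + 1.1887 - 1.8387
  = 0.0000 bits

False. I(A;B) = 0.0000 bits, which is ≤ 0.5 bits.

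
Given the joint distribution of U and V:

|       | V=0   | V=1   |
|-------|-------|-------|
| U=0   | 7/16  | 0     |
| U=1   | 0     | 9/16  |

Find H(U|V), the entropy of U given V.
Marginal P(V) (column sums):
  P(V=0) = 7/16 + 0 = 7/16
  P(V=1) = 0 + 9/16 = 9/16

H(U|V) = -Σ P(U,V)·log₂ P(U|V), where P(U|V) = P(U,V) / P(V)
  (cells with P(U,V) = 0 contribute 0)
  (U=0,V=0): P(U|V) = (7/16)/(7/16) = 1;  -(7/16)·log₂(1) = 0.0000
  (U=1,V=1): P(U|V) = (9/16)/(9/16) = 1;  -(9/16)·log₂(1) = 0.0000
H(U|V) = 0.0000 + 0.0000
  = 0.0000 bits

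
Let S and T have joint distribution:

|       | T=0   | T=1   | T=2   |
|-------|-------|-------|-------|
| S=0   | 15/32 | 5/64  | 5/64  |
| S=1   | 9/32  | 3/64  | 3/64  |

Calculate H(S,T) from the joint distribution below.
H(S,T) = -Σ P(S,T) log₂ P(S,T), summed over the non-zero cells:
H(S,T) = -[(15/32)·log₂(15/32) + (5/64)·log₂(5/64) + (5/64)·log₂(5/64) + (9/32)·log₂(9/32) + (3/64)·log₂(3/64) + (3/64)·log₂(3/64)]
  = 0.5124 + 0.2873 + 0.2873 + 0.5147 + 0.2070 + 0.2070
  = 2.0157 bits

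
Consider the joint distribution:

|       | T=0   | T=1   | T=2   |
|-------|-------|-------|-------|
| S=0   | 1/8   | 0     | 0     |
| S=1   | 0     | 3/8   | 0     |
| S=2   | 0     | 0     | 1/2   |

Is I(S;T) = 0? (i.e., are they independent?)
Marginal P(S) (row sums):
  P(S=0) = 1/8 + 0 + 0 = 1/8
  P(S=1) = 0 + 3/8 + 0 = 3/8
  P(S=2) = 0 + 0 + 1/2 = 1/2
Marginal P(T) (column sums):
  P(T=0) = 1/8 + 0 + 0 = 1/8
  P(T=1) = 0 + 3/8 + 0 = 3/8
  P(T=2) = 0 + 0 + 1/2 = 1/2

S and T are independent iff P(S=i,T=j) = P(S=i)·P(T=j) for every cell.
  P(S=0)·P(T=0) = 1/8 × 1/8 = 1/64, but P(S=0,T=0) = 1/8 ✗

No, S and T are not independent. Quantitatively, I(S;T) > 0:

H(S) = -[(1/8)·log₂(1/8) + (3/8)·log₂(3/8) + (1/2)·log₂(1/2)]
  = 0.3750 + 0.5306 + 0.5000
  = 1.4056 bits
H(T) = -[(1/8)·log₂(1/8) + (3/8)·log₂(3/8) + (1/2)·log₂(1/2)]
  = 0.3750 + 0.5306 + 0.5000
  = 1.4056 bits
H(S,T) = -[(1/8)·log₂(1/8) + (3/8)·log₂(3/8) + (1/2)·log₂(1/2)]
  = 0.3750 + 0.5306 + 0.5000
  = 1.4056 bits
I(S;T) = H(S) + H(T) - H(S,T) = 1.4056 + 1.4056 - 1.4056 = 1.4056 bits > 0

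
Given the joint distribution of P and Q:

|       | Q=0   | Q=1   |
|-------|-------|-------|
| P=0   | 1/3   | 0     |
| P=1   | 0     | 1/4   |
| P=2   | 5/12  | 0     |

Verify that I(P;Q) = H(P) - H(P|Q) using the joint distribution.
Left side, from I(P;Q) = H(P) + H(Q) - H(P,Q):
Marginal P(P) (row sums):
  P(P=0) = 1/3 + 0 = 1/3
  P(P=1) = 0 + 1/4 = 1/4
  P(P=2) = 5/12 + 0 = 5/12
Marginal P(Q) (column sums):
  P(Q=0) = 1/3 + 0 + 5/12 = 3/4
  P(Q=1) = 0 + 1/4 + 0 = 1/4

H(P) = -[(1/3)·log₂(1/3) + (1/4)·log₂(1/4) + (5/12)·log₂(5/12)]
  = 0.5283 + 0.5000 + 0.5263
  = 1.5546 bits
H(Q) = -[(3/4)·log₂(3/4) + (1/4)·log₂(1/4)]
  = 0.3113 + 0.5000
  = 0.8113 bits
H(P,Q) = -[(1/3)·log₂(1/3) + (1/4)·log₂(1/4) + (5/12)·log₂(5/12)]
  = 0.5283 + 0.5000 + 0.5263
  = 1.5546 bits

I(P;Q) = H(P) + H(Q) - H(P,Q)
  = 1.5546 + 0.8113 - 1.5546
  = 0.8113 bits

Right side, with H(P|Q) computed directly from the conditional probabilities:
H(P|Q) = -Σ P(P,Q)·log₂ P(P|Q), where P(P|Q) = P(P,Q) / P(Q)
  (cells with P(P,Q) = 0 contribute 0)
  (P=0,Q=0): P(P|Q) = (1/3)/(3/4) = 4/9;  -(1/3)·log₂(4/9) = 0.3900
  (P=1,Q=1): P(P|Q) = (1/4)/(1/4) = 1;  -(1/4)·log₂(1) = 0.0000
  (P=2,Q=0): P(P|Q) = (5/12)/(3/4) = 5/9;  -(5/12)·log₂(5/9) = 0.3533
H(P|Q) = 0.3900 + 0.0000 + 0.3533
  = 0.7433 bits
H(P) - H(P|Q) = 1.5546 - 0.7433 = 0.8113 bits

Both sides equal 0.8113 bits, so I(P;Q) = H(P) - H(P|Q) ✓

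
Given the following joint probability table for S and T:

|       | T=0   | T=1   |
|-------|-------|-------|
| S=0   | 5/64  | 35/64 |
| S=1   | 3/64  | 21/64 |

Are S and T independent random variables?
Marginal P(S) (row sums):
  P(S=0) = 5/64 + 35/64 = 5/8
  P(S=1) = 3/64 + 21/64 = 3/8
Marginal P(T) (column sums):
  P(T=0) = 5/64 + 3/64 = 1/8
  P(T=1) = 35/64 + 21/64 = 7/8

S and T are independent iff P(S=i,T=j) = P(S=i)·P(T=j) for every cell.
  P(S=0)·P(T=0) = 5/8 × 1/8 = 5/64 = P(S=0,T=0) ✓
  P(S=0)·P(T=1) = 5/8 × 7/8 = 35/64 = P(S=0,T=1) ✓
  P(S=1)·P(T=0) = 3/8 × 1/8 = 3/64 = P(S=1,T=0) ✓
  P(S=1)·P(T=1) = 3/8 × 7/8 = 21/64 = P(S=1,T=1) ✓

Yes, S and T are independent: every cell factors, so I(S;T) = 0 bits.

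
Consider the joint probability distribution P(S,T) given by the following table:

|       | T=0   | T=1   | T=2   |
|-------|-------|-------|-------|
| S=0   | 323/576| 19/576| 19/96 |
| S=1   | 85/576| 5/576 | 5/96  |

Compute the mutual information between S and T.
Marginal P(S) (row sums):
  P(S=0) = 323/576 + 19/576 + 19/96 = 19/24
  P(S=1) = 85/576 + 5/576 + 5/96 = 5/24
Marginal P(T) (column sums):
  P(T=0) = 323/576 + 85/576 = 17/24
  P(T=1) = 19/576 + 5/576 = 1/24
  P(T=2) = 19/96 + 5/96 = 1/4

H(S) = -[(19/24)·log₂(19/24) + (5/24)·log₂(5/24)]
  = 0.2668 + 0.4715
  = 0.7383 bits
H(T) = -[(17/24)·log₂(17/24) + (1/24)·log₂(1/24) + (1/4)·log₂(1/4)]
  = 0.3524 + 0.1910 + 0.5000
  = 1.0434 bits
H(S,T) = -[(323/576)·log₂(323/576) + (19/576)·log₂(19/576) + (19/96)·log₂(19/96) + (85/576)·log₂(85/576) + (5/576)·log₂(5/576) + (5/96)·log₂(5/96)]
  = 0.4680 + 0.1624 + 0.4625 + 0.4074 + 0.0594 + 0.2220
  = 1.7817 bits

I(S;T) = H(S) + H(T) - H(S,T)
  = 0.7383 + 1.0434 - 1.7817
  = 0.0000 bits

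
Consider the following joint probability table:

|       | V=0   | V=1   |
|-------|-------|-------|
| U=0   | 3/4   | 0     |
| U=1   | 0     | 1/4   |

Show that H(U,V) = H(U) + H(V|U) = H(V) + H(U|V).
Marginal P(U) (row sums):
  P(U=0) = 3/4 + 0 = 3/4
  P(U=1) = 0 + 1/4 = 1/4
Marginal P(V) (column sums):
  P(V=0) = 3/4 + 0 = 3/4
  P(V=1) = 0 + 1/4 = 1/4

Decomposition 1: H(U) + H(V|U)
H(U) = -[(3/4)·log₂(3/4) + (1/4)·log₂(1/4)]
  = 0.3113 + 0.5000
  = 0.8113 bits
H(V|U) = -Σ P(U,V)·log₂ P(V|U), where P(V|U) = P(U,V) / P(U)
  (cells with P(U,V) = 0 contribute 0)
  (U=0,V=0): P(V|U) = (3/4)/(3/4) = 1;  -(3/4)·log₂(1) = 0.0000
  (U=1,V=1): P(V|U) = (1/4)/(1/4) = 1;  -(1/4)·log₂(1) = 0.0000
H(V|U) = 0.0000 + 0.0000
  = 0.0000 bits
H(U) + H(V|U) = 0.8113 + 0.0000 = 0.8113 bits

Decomposition 2: H(V) + H(U|V)
H(V) = -[(3/4)·log₂(3/4) + (1/4)·log₂(1/4)]
  = 0.3113 + 0.5000
  = 0.8113 bits
H(U|V) = -Σ P(U,V)·log₂ P(U|V), where P(U|V) = P(U,V) / P(V)
  (cells with P(U,V) = 0 contribute 0)
  (U=0,V=0): P(U|V) = (3/4)/(3/4) = 1;  -(3/4)·log₂(1) = 0.0000
  (U=1,V=1): P(U|V) = (1/4)/(1/4) = 1;  -(1/4)·log₂(1) = 0.0000
H(U|V) = 0.0000 + 0.0000
  = 0.0000 bits
H(V) + H(U|V) = 0.8113 + 0.0000 = 0.8113 bits

Direct computation of the joint entropy:
H(U,V) = -[(3/4)·log₂(3/4) + (1/4)·log₂(1/4)]
  = 0.3113 + 0.5000
  = 0.8113 bits

All three agree: H(U,V) = 0.8113 bits ✓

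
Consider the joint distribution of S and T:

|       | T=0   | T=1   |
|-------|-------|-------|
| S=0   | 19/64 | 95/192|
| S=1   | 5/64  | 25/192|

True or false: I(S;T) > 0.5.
Marginal P(S) (row sums):
  P(S=0) = 19/64 + 95/192 = 19/24
  P(S=1) = 5/64 + 25/192 = 5/24
Marginal P(T) (column sums):
  P(T=0) = 19/64 + 5/64 = 3/8
  P(T=1) = 95/192 + 25/192 = 5/8

H(S) = -[(19/24)·log₂(19/24) + (5/24)·log₂(5/24)]
  = 0.2668 + 0.4715
  = 0.7383 bits
H(T) = -[(3/8)·log₂(3/8) + (5/8)·log₂(5/8)]
  = 0.5306 + 0.4238
  = 0.9544 bits
H(S,T) = -[(19/64)·log₂(19/64) + (95/192)·log₂(95/192) + (5/64)·log₂(5/64) + (25/192)·log₂(25/192)]
  = 0.5201 + 0.5023 + 0.2873 + 0.3830
  = 1.6927 bits

I(S;T) = H(S) + H(T) - H(S,T)
  = 0.7383 + 0.9544 - 1.6927
  = 0.0000 bits

False. I(S;T) = 0.0000 bits, which is ≤ 0.5 bits.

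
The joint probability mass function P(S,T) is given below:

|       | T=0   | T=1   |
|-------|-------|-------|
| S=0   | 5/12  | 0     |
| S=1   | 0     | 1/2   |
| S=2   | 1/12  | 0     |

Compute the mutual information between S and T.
Marginal P(S) (row sums):
  P(S=0) = 5/12 + 0 = 5/12
  P(S=1) = 0 + 1/2 = 1/2
  P(S=2) = 1/12 + 0 = 1/12
Marginal P(T) (column sums):
  P(T=0) = 5/12 + 0 + 1/12 = 1/2
  P(T=1) = 0 + 1/2 + 0 = 1/2

H(S) = -[(5/12)·log₂(5/12) + (1/2)·log₂(1/2) + (1/12)·log₂(1/12)]
  = 0.5263 + 0.5000 + 0.2987
  = 1.3250 bits
H(T) = -[(1/2)·log₂(1/2) + (1/2)·log₂(1/2)]
  = 0.5000 + 0.5000
  = 1.0000 bits
H(S,T) = -[(5/12)·log₂(5/12) + (1/2)·log₂(1/2) + (1/12)·log₂(1/12)]
  = 0.5263 + 0.5000 + 0.2987
  = 1.3250 bits

I(S;T) = H(S) + H(T) - H(S,T)
  = 1.3250 + 1.0000 - 1.3250
  = 1.0000 bits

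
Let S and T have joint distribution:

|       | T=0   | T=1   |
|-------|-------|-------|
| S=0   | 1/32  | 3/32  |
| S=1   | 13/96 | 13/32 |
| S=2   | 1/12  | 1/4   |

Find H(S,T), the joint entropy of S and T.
H(S,T) = -Σ P(S,T) log₂ P(S,T), summed over the non-zero cells:
H(S,T) = -[(1/32)·log₂(1/32) + (3/32)·log₂(3/32) + (13/96)·log₂(13/96) + (13/32)·log₂(13/32) + (1/12)·log₂(1/12) + (1/4)·log₂(1/4)]
  = 0.1563 + 0.3202 + 0.3906 + 0.5279 + 0.2987 + 0.5000
  = 2.1937 bits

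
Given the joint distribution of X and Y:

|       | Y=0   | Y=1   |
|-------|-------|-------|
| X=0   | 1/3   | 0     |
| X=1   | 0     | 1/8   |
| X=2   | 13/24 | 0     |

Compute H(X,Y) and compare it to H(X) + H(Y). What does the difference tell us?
Marginal P(X) (row sums):
  P(X=0) = 1/3 + 0 = 1/3
  P(X=1) = 0 + 1/8 = 1/8
  P(X=2) = 13/24 + 0 = 13/24
Marginal P(Y) (column sums):
  P(Y=0) = 1/3 + 0 + 13/24 = 7/8
  P(Y=1) = 0 + 1/8 + 0 = 1/8

H(X,Y) = -[(1/3)·log₂(1/3) + (1/8)·log₂(1/8) + (13/24)·log₂(13/24)]
  = 0.5283 + 0.3750 + 0.4791
  = 1.3824 bits
H(X) = -[(1/3)·log₂(1/3) + (1/8)·log₂(1/8) + (13/24)·log₂(13/24)]
  = 0.5283 + 0.3750 + 0.4791
  = 1.3824 bits
H(Y) = -[(7/8)·log₂(7/8) + (1/8)·log₂(1/8)]
  = 0.1686 + 0.3750
  = 0.5436 bits

H(X) + H(Y) = 1.3824 + 0.5436 = 1.9260 bits
Difference: H(X) + H(Y) - H(X,Y) = 1.9260 - 1.3824 = 0.5436 bits = I(X;Y)

The difference is the mutual information; it is positive here, so X and Y are dependent (knowing one reduces uncertainty about the other by 0.5436 bits).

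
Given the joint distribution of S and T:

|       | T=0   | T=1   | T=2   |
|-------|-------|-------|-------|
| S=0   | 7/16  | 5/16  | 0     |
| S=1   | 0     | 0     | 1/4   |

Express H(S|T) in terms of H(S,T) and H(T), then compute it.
H(S|T) = H(S,T) - H(T)

Marginal P(T) (column sums):
  P(T=0) = 7/16 + 0 = 7/16
  P(T=1) = 5/16 + 0 = 5/16
  P(T=2) = 0 + 1/4 = 1/4

H(S,T) = -[(7/16)·log₂(7/16) + (5/16)·log₂(5/16) + (1/4)·log₂(1/4)]
  = 0.5218 + 0.5244 + 0.5000
  = 1.5462 bits
H(T) = -[(7/16)·log₂(7/16) + (5/16)·log₂(5/16) + (1/4)·log₂(1/4)]
  = 0.5218 + 0.5244 + 0.5000
  = 1.5462 bits

H(S|T) = 1.5462 - 1.5462 = 0.0000 bits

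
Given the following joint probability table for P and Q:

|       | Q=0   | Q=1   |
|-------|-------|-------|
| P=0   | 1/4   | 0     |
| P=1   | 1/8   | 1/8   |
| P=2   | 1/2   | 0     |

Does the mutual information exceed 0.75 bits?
Marginal P(P) (row sums):
  P(P=0) = 1/4 + 0 = 1/4
  P(P=1) = 1/8 + 1/8 = 1/4
  P(P=2) = 1/2 + 0 = 1/2
Marginal P(Q) (column sums):
  P(Q=0) = 1/4 + 1/8 + 1/2 = 7/8
  P(Q=1) = 0 + 1/8 + 0 = 1/8

H(P) = -[(1/4)·log₂(1/4) + (1/4)·log₂(1/4) + (1/2)·log₂(1/2)]
  = 0.5000 + 0.5000 + 0.5000
  = 1.5000 bits
H(Q) = -[(7/8)·log₂(7/8) + (1/8)·log₂(1/8)]
  = 0.1686 + 0.3750
  = 0.5436 bits
H(P,Q) = -[(1/4)·log₂(1/4) + (1/8)·log₂(1/8) + (1/8)·log₂(1/8) + (1/2)·log₂(1/2)]
  = 0.5000 + 0.3750 + 0.3750 + 0.5000
  = 1.7500 bits

I(P;Q) = H(P) + H(Q) - H(P,Q)
  = 1.5000 + 0.5436 - 1.7500
  = 0.2936 bits

No. I(P;Q) = 0.2936 bits, which is ≤ 0.75 bits.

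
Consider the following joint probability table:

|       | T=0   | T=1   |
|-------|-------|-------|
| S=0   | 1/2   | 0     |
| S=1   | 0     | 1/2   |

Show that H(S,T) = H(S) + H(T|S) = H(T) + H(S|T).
Marginal P(S) (row sums):
  P(S=0) = 1/2 + 0 = 1/2
  P(S=1) = 0 + 1/2 = 1/2
Marginal P(T) (column sums):
  P(T=0) = 1/2 + 0 = 1/2
  P(T=1) = 0 + 1/2 = 1/2

Decomposition 1: H(S) + H(T|S)
H(S) = -[(1/2)·log₂(1/2) + (1/2)·log₂(1/2)]
  = 0.5000 + 0.5000
  = 1.0000 bits
H(T|S) = -Σ P(S,T)·log₂ P(T|S), where P(T|S) = P(S,T) / P(S)
  (cells with P(S,T) = 0 contribute 0)
  (S=0,T=0): P(T|S) = (1/2)/(1/2) = 1;  -(1/2)·log₂(1) = 0.0000
  (S=1,T=1): P(T|S) = (1/2)/(1/2) = 1;  -(1/2)·log₂(1) = 0.0000
H(T|S) = 0.0000 + 0.0000
  = 0.0000 bits
H(S) + H(T|S) = 1.0000 + 0.0000 = 1.0000 bits

Decomposition 2: H(T) + H(S|T)
H(T) = -[(1/2)·log₂(1/2) + (1/2)·log₂(1/2)]
  = 0.5000 + 0.5000
  = 1.0000 bits
H(S|T) = -Σ P(S,T)·log₂ P(S|T), where P(S|T) = P(S,T) / P(T)
  (cells with P(S,T) = 0 contribute 0)
  (S=0,T=0): P(S|T) = (1/2)/(1/2) = 1;  -(1/2)·log₂(1) = 0.0000
  (S=1,T=1): P(S|T) = (1/2)/(1/2) = 1;  -(1/2)·log₂(1) = 0.0000
H(S|T) = 0.0000 + 0.0000
  = 0.0000 bits
H(T) + H(S|T) = 1.0000 + 0.0000 = 1.0000 bits

Direct computation of the joint entropy:
H(S,T) = -[(1/2)·log₂(1/2) + (1/2)·log₂(1/2)]
  = 0.5000 + 0.5000
  = 1.0000 bits

All three agree: H(S,T) = 1.0000 bits ✓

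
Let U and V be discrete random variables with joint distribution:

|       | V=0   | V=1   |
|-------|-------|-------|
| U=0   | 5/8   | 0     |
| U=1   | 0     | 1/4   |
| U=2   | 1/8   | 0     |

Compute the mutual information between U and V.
Marginal P(U) (row sums):
  P(U=0) = 5/8 + 0 = 5/8
  P(U=1) = 0 + 1/4 = 1/4
  P(U=2) = 1/8 + 0 = 1/8
Marginal P(V) (column sums):
  P(V=0) = 5/8 + 0 + 1/8 = 3/4
  P(V=1) = 0 + 1/4 + 0 = 1/4

H(U) = -[(5/8)·log₂(5/8) + (1/4)·log₂(1/4) + (1/8)·log₂(1/8)]
  = 0.4238 + 0.5000 + 0.3750
  = 1.2988 bits
H(V) = -[(3/4)·log₂(3/4) + (1/4)·log₂(1/4)]
  = 0.3113 + 0.5000
  = 0.8113 bits
H(U,V) = -[(5/8)·log₂(5/8) + (1/4)·log₂(1/4) + (1/8)·log₂(1/8)]
  = 0.4238 + 0.5000 + 0.3750
  = 1.2988 bits

I(U;V) = H(U) + H(V) - H(U,V)
  = 1.2988 + 0.8113 - 1.2988
  = 0.8113 bits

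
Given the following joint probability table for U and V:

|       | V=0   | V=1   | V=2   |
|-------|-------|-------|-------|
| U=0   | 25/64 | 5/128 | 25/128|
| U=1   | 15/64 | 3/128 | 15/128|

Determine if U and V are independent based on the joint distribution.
Marginal P(U) (row sums):
  P(U=0) = 25/64 + 5/128 + 25/128 = 5/8
  P(U=1) = 15/64 + 3/128 + 15/128 = 3/8
Marginal P(V) (column sums):
  P(V=0) = 25/64 + 15/64 = 5/8
  P(V=1) = 5/128 + 3/128 = 1/16
  P(V=2) = 25/128 + 15/128 = 5/16

U and V are independent iff P(U=i,V=j) = P(U=i)·P(V=j) for every cell.
  P(U=0)·P(V=0) = 5/8 × 5/8 = 25/64 = P(U=0,V=0) ✓
  P(U=0)·P(V=1) = 5/8 × 1/16 = 5/128 = P(U=0,V=1) ✓
  P(U=0)·P(V=2) = 5/8 × 5/16 = 25/128 = P(U=0,V=2) ✓
  P(U=1)·P(V=0) = 3/8 × 5/8 = 15/64 = P(U=1,V=0) ✓
  P(U=1)·P(V=1) = 3/8 × 1/16 = 3/128 = P(U=1,V=1) ✓
  P(U=1)·P(V=2) = 3/8 × 5/16 = 15/128 = P(U=1,V=2) ✓

Yes, U and V are independent: every cell factors, so I(U;V) = 0 bits.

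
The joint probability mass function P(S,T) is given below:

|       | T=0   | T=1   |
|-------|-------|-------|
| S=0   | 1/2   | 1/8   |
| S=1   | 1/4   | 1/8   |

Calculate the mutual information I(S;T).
Marginal P(S) (row sums):
  P(S=0) = 1/2 + 1/8 = 5/8
  P(S=1) = 1/4 + 1/8 = 3/8
Marginal P(T) (column sums):
  P(T=0) = 1/2 + 1/4 = 3/4
  P(T=1) = 1/8 + 1/8 = 1/4

H(S) = -[(5/8)·log₂(5/8) + (3/8)·log₂(3/8)]
  = 0.4238 + 0.5306
  = 0.9544 bits
H(T) = -[(3/4)·log₂(3/4) + (1/4)·log₂(1/4)]
  = 0.3113 + 0.5000
  = 0.8113 bits
H(S,T) = -[(1/2)·log₂(1/2) + (1/8)·log₂(1/8) + (1/4)·log₂(1/4) + (1/8)·log₂(1/8)]
  = 0.5000 + 0.3750 + 0.5000 + 0.3750
  = 1.7500 bits

I(S;T) = H(S) + H(T) - H(S,T)
  = 0.9544 + 0.8113 - 1.7500
  = 0.0157 bits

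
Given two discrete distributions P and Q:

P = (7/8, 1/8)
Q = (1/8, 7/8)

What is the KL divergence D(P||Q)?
D(P||Q) = Σ P(i) log₂(P(i)/Q(i))
  i=0: (7/8) × log₂((7/8)/(1/8)) = (7/8) × log₂(7) = 2.4564
  i=1: (1/8) × log₂((1/8)/(7/8)) = (1/8) × log₂(1/7) = -0.3509
D(P||Q) = 2.4564 - 0.3509
  = 2.1055 bits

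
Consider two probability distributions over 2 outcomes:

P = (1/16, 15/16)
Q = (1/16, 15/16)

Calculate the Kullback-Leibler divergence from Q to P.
D(P||Q) = Σ P(i) log₂(P(i)/Q(i))
  i=0: (1/16) × log₂((1/16)/(1/16)) = (1/16) × log₂(1) = 0.0000
  i=1: (15/16) × log₂((15/16)/(15/16)) = (15/16) × log₂(1) = 0.0000
D(P||Q) = 0.0000 + 0.0000
  = 0.0000 bits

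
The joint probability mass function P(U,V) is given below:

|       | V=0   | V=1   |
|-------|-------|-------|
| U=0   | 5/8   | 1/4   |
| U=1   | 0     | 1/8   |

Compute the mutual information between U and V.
Marginal P(U) (row sums):
  P(U=0) = 5/8 + 1/4 = 7/8
  P(U=1) = 0 + 1/8 = 1/8
Marginal P(V) (column sums):
  P(V=0) = 5/8 + 0 = 5/8
  P(V=1) = 1/4 + 1/8 = 3/8

H(U) = -[(7/8)·log₂(7/8) + (1/8)·log₂(1/8)]
  = 0.1686 + 0.3750
  = 0.5436 bits
H(V) = -[(5/8)·log₂(5/8) + (3/8)·log₂(3/8)]
  = 0.4238 + 0.5306
  = 0.9544 bits
H(U,V) = -[(5/8)·log₂(5/8) + (1/4)·log₂(1/4) + (1/8)·log₂(1/8)]
  = 0.4238 + 0.5000 + 0.3750
  = 1.2988 bits

I(U;V) = H(U) + H(V) - H(U,V)
  = 0.5436 + 0.9544 - 1.2988
  = 0.1992 bits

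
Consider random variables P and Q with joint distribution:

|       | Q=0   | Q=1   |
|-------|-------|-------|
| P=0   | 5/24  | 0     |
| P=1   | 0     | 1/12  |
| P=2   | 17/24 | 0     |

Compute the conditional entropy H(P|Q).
Marginal P(Q) (column sums):
  P(Q=0) = 5/24 + 0 + 17/24 = 11/12
  P(Q=1) = 0 + 1/12 + 0 = 1/12

H(P|Q) = -Σ P(P,Q)·log₂ P(P|Q), where P(P|Q) = P(P,Q) / P(Q)
  (cells with P(P,Q) = 0 contribute 0)
  (P=0,Q=0): P(P|Q) = (5/24)/(11/12) = 5/22;  -(5/24)·log₂(5/22) = 0.4453
  (P=1,Q=1): P(P|Q) = (1/12)/(1/12) = 1;  -(1/12)·log₂(1) = 0.0000
  (P=2,Q=0): P(P|Q) = (17/24)/(11/12) = 17/22;  -(17/24)·log₂(17/22) = 0.2635
H(P|Q) = 0.4453 + 0.0000 + 0.2635
  = 0.7088 bits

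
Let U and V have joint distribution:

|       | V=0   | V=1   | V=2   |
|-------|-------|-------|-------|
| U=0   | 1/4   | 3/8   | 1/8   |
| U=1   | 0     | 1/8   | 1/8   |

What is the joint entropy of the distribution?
H(U,V) = -Σ P(U,V) log₂ P(U,V), summed over the non-zero cells:
H(U,V) = -[(1/4)·log₂(1/4) + (3/8)·log₂(3/8) + (1/8)·log₂(1/8) + (1/8)·log₂(1/8) + (1/8)·log₂(1/8)]
  = 0.5000 + 0.5306 + 0.3750 + 0.3750 + 0.3750
  = 2.1556 bits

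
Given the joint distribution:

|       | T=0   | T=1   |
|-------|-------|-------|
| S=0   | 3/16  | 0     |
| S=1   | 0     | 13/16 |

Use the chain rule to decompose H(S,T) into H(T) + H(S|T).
By the chain rule: H(S,T) = H(T) + H(S|T)

Marginal P(T) (column sums):
  P(T=0) = 3/16 + 0 = 3/16
  P(T=1) = 0 + 13/16 = 13/16
H(T) = -[(3/16)·log₂(3/16) + (13/16)·log₂(13/16)]
  = 0.4528 + 0.2434
  = 0.6962 bits
H(S|T) = -Σ P(S,T)·log₂ P(S|T), where P(S|T) = P(S,T) / P(T)
  (cells with P(S,T) = 0 contribute 0)
  (S=0,T=0): P(S|T) = (3/16)/(3/16) = 1;  -(3/16)·log₂(1) = 0.0000
  (S=1,T=1): P(S|T) = (13/16)/(13/16) = 1;  -(13/16)·log₂(1) = 0.0000
H(S|T) = 0.0000 + 0.0000
  = 0.0000 bits

H(S,T) = H(T) + H(S|T) = 0.6962 + 0.0000 = 0.6962 bits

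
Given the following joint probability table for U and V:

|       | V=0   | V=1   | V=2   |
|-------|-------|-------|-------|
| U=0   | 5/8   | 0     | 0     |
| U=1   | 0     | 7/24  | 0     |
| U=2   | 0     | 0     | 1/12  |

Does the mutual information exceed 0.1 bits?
Marginal P(U) (row sums):
  P(U=0) = 5/8 + 0 + 0 = 5/8
  P(U=1) = 0 + 7/24 + 0 = 7/24
  P(U=2) = 0 + 0 + 1/12 = 1/12
Marginal P(V) (column sums):
  P(V=0) = 5/8 + 0 + 0 = 5/8
  P(V=1) = 0 + 7/24 + 0 = 7/24
  P(V=2) = 0 + 0 + 1/12 = 1/12

H(U) = -[(5/8)·log₂(5/8) + (7/24)·log₂(7/24) + (1/12)·log₂(1/12)]
  = 0.4238 + 0.5185 + 0.2987
  = 1.2410 bits
H(V) = -[(5/8)·log₂(5/8) + (7/24)·log₂(7/24) + (1/12)·log₂(1/12)]
  = 0.4238 + 0.5185 + 0.2987
  = 1.2410 bits
H(U,V) = -[(5/8)·log₂(5/8) + (7/24)·log₂(7/24) + (1/12)·log₂(1/12)]
  = 0.4238 + 0.5185 + 0.2987
  = 1.2410 bits

I(U;V) = H(U) + H(V) - H(U,V)
  = 1.2410 + 1.2410 - 1.2410
  = 1.2410 bits

Yes. I(U;V) = 1.2410 bits, which is > 0.1 bits.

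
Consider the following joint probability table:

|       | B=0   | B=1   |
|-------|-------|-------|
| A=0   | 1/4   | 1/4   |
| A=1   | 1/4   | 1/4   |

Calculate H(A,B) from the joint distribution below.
H(A,B) = -Σ P(A,B) log₂ P(A,B), summed over the non-zero cells:
H(A,B) = -[(1/4)·log₂(1/4) + (1/4)·log₂(1/4) + (1/4)·log₂(1/4) + (1/4)·log₂(1/4)]
  = 0.5000 + 0.5000 + 0.5000 + 0.5000
  = 2.0000 bits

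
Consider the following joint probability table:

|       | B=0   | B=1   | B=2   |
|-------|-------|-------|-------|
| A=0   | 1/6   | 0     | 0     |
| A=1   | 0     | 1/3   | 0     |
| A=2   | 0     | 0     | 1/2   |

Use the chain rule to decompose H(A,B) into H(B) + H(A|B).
By the chain rule: H(A,B) = H(B) + H(A|B)

Marginal P(B) (column sums):
  P(B=0) = 1/6 + 0 + 0 = 1/6
  P(B=1) = 0 + 1/3 + 0 = 1/3
  P(B=2) = 0 + 0 + 1/2 = 1/2
H(B) = -[(1/6)·log₂(1/6) + (1/3)·log₂(1/3) + (1/2)·log₂(1/2)]
  = 0.4308 + 0.5283 + 0.5000
  = 1.4591 bits
H(A|B) = -Σ P(A,B)·log₂ P(A|B), where P(A|B) = P(A,B) / P(B)
  (cells with P(A,B) = 0 contribute 0)
  (A=0,B=0): P(A|B) = (1/6)/(1/6) = 1;  -(1/6)·log₂(1) = 0.0000
  (A=1,B=1): P(A|B) = (1/3)/(1/3) = 1;  -(1/3)·log₂(1) = 0.0000
  (A=2,B=2): P(A|B) = (1/2)/(1/2) = 1;  -(1/2)·log₂(1) = 0.0000
H(A|B) = 0.0000 + 0.0000 + 0.0000
  = 0.0000 bits

H(A,B) = H(B) + H(A|B) = 1.4591 + 0.0000 = 1.4591 bits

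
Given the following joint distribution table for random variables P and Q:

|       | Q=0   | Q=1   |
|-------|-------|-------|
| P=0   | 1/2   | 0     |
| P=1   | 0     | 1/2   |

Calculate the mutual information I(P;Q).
Marginal P(P) (row sums):
  P(P=0) = 1/2 + 0 = 1/2
  P(P=1) = 0 + 1/2 = 1/2
Marginal P(Q) (column sums):
  P(Q=0) = 1/2 + 0 = 1/2
  P(Q=1) = 0 + 1/2 = 1/2

H(P) = -[(1/2)·log₂(1/2) + (1/2)·log₂(1/2)]
  = 0.5000 + 0.5000
  = 1.0000 bits
H(Q) = -[(1/2)·log₂(1/2) + (1/2)·log₂(1/2)]
  = 0.5000 + 0.5000
  = 1.0000 bits
H(P,Q) = -[(1/2)·log₂(1/2) + (1/2)·log₂(1/2)]
  = 0.5000 + 0.5000
  = 1.0000 bits

I(P;Q) = H(P) + H(Q) - H(P,Q)
  = 1.0000 + 1.0000 - 1.0000
  = 1.0000 bits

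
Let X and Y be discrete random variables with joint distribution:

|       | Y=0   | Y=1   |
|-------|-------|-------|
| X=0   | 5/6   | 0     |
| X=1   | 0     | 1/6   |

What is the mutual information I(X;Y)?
Marginal P(X) (row sums):
  P(X=0) = 5/6 + 0 = 5/6
  P(X=1) = 0 + 1/6 = 1/6
Marginal P(Y) (column sums):
  P(Y=0) = 5/6 + 0 = 5/6
  P(Y=1) = 0 + 1/6 = 1/6

H(X) = -[(5/6)·log₂(5/6) + (1/6)·log₂(1/6)]
  = 0.2192 + 0.4308
  = 0.6500 bits
H(Y) = -[(5/6)·log₂(5/6) + (1/6)·log₂(1/6)]
  = 0.2192 + 0.4308
  = 0.6500 bits
H(X,Y) = -[(5/6)·log₂(5/6) + (1/6)·log₂(1/6)]
  = 0.2192 + 0.4308
  = 0.6500 bits

I(X;Y) = H(X) + H(Y) - H(X,Y)
  = 0.6500 + 0.6500 - 0.6500
  = 0.6500 bits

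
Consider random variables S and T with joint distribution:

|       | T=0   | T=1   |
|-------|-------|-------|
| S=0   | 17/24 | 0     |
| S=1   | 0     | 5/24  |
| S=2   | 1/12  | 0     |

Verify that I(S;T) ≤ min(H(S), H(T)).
Marginal P(S) (row sums):
  P(S=0) = 17/24 + 0 = 17/24
  P(S=1) = 0 + 5/24 = 5/24
  P(S=2) = 1/12 + 0 = 1/12
Marginal P(T) (column sums):
  P(T=0) = 17/24 + 0 + 1/12 = 19/24
  P(T=1) = 0 + 5/24 + 0 = 5/24

H(S) = -[(17/24)·log₂(17/24) + (5/24)·log₂(5/24) + (1/12)·log₂(1/12)]
  = 0.3524 + 0.4715 + 0.2987
  = 1.1226 bits
H(T) = -[(19/24)·log₂(19/24) + (5/24)·log₂(5/24)]
  = 0.2668 + 0.4715
  = 0.7383 bits
H(S,T) = -[(17/24)·log₂(17/24) + (5/24)·log₂(5/24) + (1/12)·log₂(1/12)]
  = 0.3524 + 0.4715 + 0.2987
  = 1.1226 bits

I(S;T) = H(S) + H(T) - H(S,T)
  = 1.1226 + 0.7383 - 1.1226
  = 0.7383 bits

min(H(S), H(T)) = min(1.1226, 0.7383) = 0.7383 bits
Since 0.7383 ≤ 0.7383, the bound is satisfied ✓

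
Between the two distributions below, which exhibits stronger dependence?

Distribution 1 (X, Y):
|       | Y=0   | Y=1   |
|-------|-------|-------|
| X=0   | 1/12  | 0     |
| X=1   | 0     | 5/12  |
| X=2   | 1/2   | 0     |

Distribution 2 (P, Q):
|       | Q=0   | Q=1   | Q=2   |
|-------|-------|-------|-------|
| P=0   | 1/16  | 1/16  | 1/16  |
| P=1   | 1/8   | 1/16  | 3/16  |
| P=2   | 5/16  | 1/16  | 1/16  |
Distribution 1 (X, Y):
Marginal P(X) (row sums):
  P(X=0) = 1/12 + 0 = 1/12
  P(X=1) = 0 + 5/12 = 5/12
  P(X=2) = 1/2 + 0 = 1/2
Marginal P(Y) (column sums):
  P(Y=0) = 1/12 + 0 + 1/2 = 7/12
  P(Y=1) = 0 + 5/12 + 0 = 5/12

H(X) = -[(1/12)·log₂(1/12) + (5/12)·log₂(5/12) + (1/2)·log₂(1/2)]
  = 0.2987 + 0.5263 + 0.5000
  = 1.3250 bits
H(Y) = -[(7/12)·log₂(7/12) + (5/12)·log₂(5/12)]
  = 0.4536 + 0.5263
  = 0.9799 bits
H(X,Y) = -[(1/12)·log₂(1/12) + (5/12)·log₂(5/12) + (1/2)·log₂(1/2)]
  = 0.2987 + 0.5263 + 0.5000
  = 1.3250 bits

I(X;Y) = H(X) + H(Y) - H(X,Y)
  = 1.3250 + 0.9799 - 1.3250
  = 0.9799 bits

Distribution 2 (P, Q):
Marginal P(P) (row sums):
  P(P=0) = 1/16 + 1/16 + 1/16 = 3/16
  P(P=1) = 1/8 + 1/16 + 3/16 = 3/8
  P(P=2) = 5/16 + 1/16 + 1/16 = 7/16
Marginal P(Q) (column sums):
  P(Q=0) = 1/16 + 1/8 + 5/16 = 1/2
  P(Q=1) = 1/16 + 1/16 + 1/16 = 3/16
  P(Q=2) = 1/16 + 3/16 + 1/16 = 5/16

H(P) = -[(3/16)·log₂(3/16) + (3/8)·log₂(3/8) + (7/16)·log₂(7/16)]
  = 0.4528 + 0.5306 + 0.5218
  = 1.5052 bits
H(Q) = -[(1/2)·log₂(1/2) + (3/16)·log₂(3/16) + (5/16)·log₂(5/16)]
  = 0.5000 + 0.4528 + 0.5244
  = 1.4772 bits
H(P,Q) = -[(1/16)·log₂(1/16) + (1/16)·log₂(1/16) + (1/16)·log₂(1/16) + (1/8)·log₂(1/8) + (1/16)·log₂(1/16) + (3/16)·log₂(3/16) + (5/16)·log₂(5/16) + (1/16)·log₂(1/16) + (1/16)·log₂(1/16)]
  = 0.2500 + 0.2500 + 0.2500 + 0.3750 + 0.2500 + 0.4528 + 0.5244 + 0.2500 + 0.2500
  = 2.8522 bits

I(P;Q) = H(P) + H(Q) - H(P,Q)
  = 1.5052 + 1.4772 - 2.8522
  = 0.1302 bits

I(X;Y) = 0.9799 bits > I(P;Q) = 0.1302 bits, so (X, Y) has the higher mutual information (stronger dependence).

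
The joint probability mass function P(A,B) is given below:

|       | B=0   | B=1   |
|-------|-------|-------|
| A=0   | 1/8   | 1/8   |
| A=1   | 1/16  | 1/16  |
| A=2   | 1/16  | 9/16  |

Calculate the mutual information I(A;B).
Marginal P(A) (row sums):
  P(A=0) = 1/8 + 1/8 = 1/4
  P(A=1) = 1/16 + 1/16 = 1/8
  P(A=2) = 1/16 + 9/16 = 5/8
Marginal P(B) (column sums):
  P(B=0) = 1/8 + 1/16 + 1/16 = 1/4
  P(B=1) = 1/8 + 1/16 + 9/16 = 3/4

H(A) = -[(1/4)·log₂(1/4) + (1/8)·log₂(1/8) + (5/8)·log₂(5/8)]
  = 0.5000 + 0.3750 + 0.4238
  = 1.2988 bits
H(B) = -[(1/4)·log₂(1/4) + (3/4)·log₂(3/4)]
  = 0.5000 + 0.3113
  = 0.8113 bits
H(A,B) = -[(1/8)·log₂(1/8) + (1/8)·log₂(1/8) + (1/16)·log₂(1/16) + (1/16)·log₂(1/16) + (1/16)·log₂(1/16) + (9/16)·log₂(9/16)]
  = 0.3750 + 0.3750 + 0.2500 + 0.2500 + 0.2500 + 0.4669
  = 1.9669 bits

I(A;B) = H(A) + H(B) - H(A,B)
  = 1.2988 + 0.8113 - 1.9669
  = 0.1432 bits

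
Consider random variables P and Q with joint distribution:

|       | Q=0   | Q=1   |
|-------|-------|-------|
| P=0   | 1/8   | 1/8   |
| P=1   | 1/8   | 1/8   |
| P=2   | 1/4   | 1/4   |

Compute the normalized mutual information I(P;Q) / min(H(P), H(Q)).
Marginal P(P) (row sums):
  P(P=0) = 1/8 + 1/8 = 1/4
  P(P=1) = 1/8 + 1/8 = 1/4
  P(P=2) = 1/4 + 1/4 = 1/2
Marginal P(Q) (column sums):
  P(Q=0) = 1/8 + 1/8 + 1/4 = 1/2
  P(Q=1) = 1/8 + 1/8 + 1/4 = 1/2

H(P) = -[(1/4)·log₂(1/4) + (1/4)·log₂(1/4) + (1/2)·log₂(1/2)]
  = 0.5000 + 0.5000 + 0.5000
  = 1.5000 bits
H(Q) = -[(1/2)·log₂(1/2) + (1/2)·log₂(1/2)]
  = 0.5000 + 0.5000
  = 1.0000 bits
H(P,Q) = -[(1/8)·log₂(1/8) + (1/8)·log₂(1/8) + (1/8)·log₂(1/8) + (1/8)·log₂(1/8) + (1/4)·log₂(1/4) + (1/4)·log₂(1/4)]
  = 0.3750 + 0.3750 + 0.3750 + 0.3750 + 0.5000 + 0.5000
  = 2.5000 bits

I(P;Q) = H(P) + H(Q) - H(P,Q)
  = 1.5000 + 1.0000 - 2.5000
  = 0.0000 bits

min(H(P), H(Q)) = min(1.5000, 1.0000) = 1.0000 bits
Normalized MI = 0.0000 / 1.0000 = 0.0000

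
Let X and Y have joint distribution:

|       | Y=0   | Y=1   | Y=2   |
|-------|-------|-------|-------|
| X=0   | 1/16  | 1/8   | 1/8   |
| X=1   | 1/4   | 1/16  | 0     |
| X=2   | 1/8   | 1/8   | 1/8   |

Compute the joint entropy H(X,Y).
H(X,Y) = -Σ P(X,Y) log₂ P(X,Y), summed over the non-zero cells:
H(X,Y) = -[(1/16)·log₂(1/16) + (1/8)·log₂(1/8) + (1/8)·log₂(1/8) + (1/4)·log₂(1/4) + (1/16)·log₂(1/16) + (1/8)·log₂(1/8) + (1/8)·log₂(1/8) + (1/8)·log₂(1/8)]
  = 0.2500 + 0.3750 + 0.3750 + 0.5000 + 0.2500 + 0.3750 + 0.3750 + 0.3750
  = 2.8750 bits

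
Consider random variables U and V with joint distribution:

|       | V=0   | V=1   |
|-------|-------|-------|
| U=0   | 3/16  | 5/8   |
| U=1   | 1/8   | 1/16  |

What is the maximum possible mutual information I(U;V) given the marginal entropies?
The upper bound on mutual information is I(U;V) ≤ min(H(U), H(V)).

Marginal P(U) (row sums):
  P(U=0) = 3/16 + 5/8 = 13/16
  P(U=1) = 1/8 + 1/16 = 3/16
Marginal P(V) (column sums):
  P(V=0) = 3/16 + 1/8 = 5/16
  P(V=1) = 5/8 + 1/16 = 11/16

H(U) = -[(13/16)·log₂(13/16) + (3/16)·log₂(3/16)]
  = 0.2434 + 0.4528
  = 0.6962 bits
H(V) = -[(5/16)·log₂(5/16) + (11/16)·log₂(11/16)]
  = 0.5244 + 0.3716
  = 0.8960 bits

Maximum possible I(U;V) = min(0.6962, 0.8960) = 0.6962 bits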